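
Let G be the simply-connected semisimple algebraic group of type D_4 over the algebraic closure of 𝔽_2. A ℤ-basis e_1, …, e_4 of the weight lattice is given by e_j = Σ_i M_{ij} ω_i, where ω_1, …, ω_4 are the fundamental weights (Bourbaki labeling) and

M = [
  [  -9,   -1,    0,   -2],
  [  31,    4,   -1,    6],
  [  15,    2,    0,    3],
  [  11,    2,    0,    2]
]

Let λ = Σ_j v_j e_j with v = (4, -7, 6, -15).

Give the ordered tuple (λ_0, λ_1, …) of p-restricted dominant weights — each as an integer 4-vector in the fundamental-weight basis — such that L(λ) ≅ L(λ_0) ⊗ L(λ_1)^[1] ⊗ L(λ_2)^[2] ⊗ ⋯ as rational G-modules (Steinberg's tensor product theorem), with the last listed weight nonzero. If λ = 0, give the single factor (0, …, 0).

Converting to the ω-basis (c_i = row i of M dotted with v = (4, -7, 6, -15)):
  c_1 = (-9)·(4) + (-1)·(-7) + (0)·(6) + (-2)·(-15) = 1
  c_2 = (31)·(4) + (4)·(-7) + (-1)·(6) + (6)·(-15) = 0
  c_3 = (15)·(4) + (2)·(-7) + (0)·(6) + (3)·(-15) = 1
  c_4 = (11)·(4) + (2)·(-7) + (0)·(6) + (2)·(-15) = 0
Writing each c_i in base p = 2:
  c_1 = 1 = 1·2^0
  c_2 = 0
  c_3 = 1 = 1·2^0
  c_4 = 0
Factor λ_0 = (1, 0, 1, 0)

((1, 0, 1, 0),)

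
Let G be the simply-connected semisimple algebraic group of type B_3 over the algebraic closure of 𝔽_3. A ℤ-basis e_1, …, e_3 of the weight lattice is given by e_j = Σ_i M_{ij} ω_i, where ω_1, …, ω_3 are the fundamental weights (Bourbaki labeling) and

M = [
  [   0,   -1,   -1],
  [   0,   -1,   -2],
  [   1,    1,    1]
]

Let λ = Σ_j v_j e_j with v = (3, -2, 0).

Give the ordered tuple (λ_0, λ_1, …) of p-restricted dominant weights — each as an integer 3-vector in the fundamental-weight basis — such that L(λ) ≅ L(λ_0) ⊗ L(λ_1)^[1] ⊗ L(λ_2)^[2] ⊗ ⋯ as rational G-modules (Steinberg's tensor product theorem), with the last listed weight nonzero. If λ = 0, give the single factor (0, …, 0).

Converting to the ω-basis (c_i = row i of M dotted with v = (3, -2, 0)):
  c_1 = 0*3 + -1*-2 + -1*0 = 2
  c_2 = 0*3 + -1*-2 + -2*0 = 2
  c_3 = 1*3 + 1*-2 + 1*0 = 1
Base-3 expansion of each c_i:
  c_1 = 2 = 2·3^0
  c_2 = 2 = 2·3^0
  c_3 = 1 = 1·3^0
λ_0 = (2, 2, 1)

((2, 2, 1),)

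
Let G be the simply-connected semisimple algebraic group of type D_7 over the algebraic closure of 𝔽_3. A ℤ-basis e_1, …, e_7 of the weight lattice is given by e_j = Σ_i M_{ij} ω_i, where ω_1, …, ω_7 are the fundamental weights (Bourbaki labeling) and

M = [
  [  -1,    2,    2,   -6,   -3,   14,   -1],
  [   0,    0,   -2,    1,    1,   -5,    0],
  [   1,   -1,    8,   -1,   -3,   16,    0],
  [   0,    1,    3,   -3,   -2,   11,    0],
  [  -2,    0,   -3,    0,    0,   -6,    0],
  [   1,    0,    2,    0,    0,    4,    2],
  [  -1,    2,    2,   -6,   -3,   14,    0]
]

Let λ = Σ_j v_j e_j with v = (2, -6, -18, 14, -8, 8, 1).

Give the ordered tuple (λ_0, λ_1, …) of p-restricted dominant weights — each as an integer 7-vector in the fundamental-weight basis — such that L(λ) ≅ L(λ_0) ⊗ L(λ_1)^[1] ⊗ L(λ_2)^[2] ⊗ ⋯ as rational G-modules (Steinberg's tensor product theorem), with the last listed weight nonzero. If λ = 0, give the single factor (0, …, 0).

((1, 2, 2, 2, 2, 0, 2),)

Compute c_i = Σ_j M_{ij} v_j with v = (2, -6, -18, 14, -8, 8, 1):
  c_1 = -1*2 + 2*-6 + 2*-18 + -6*14 + -3*-8 + 14*8 + -1*1 = 1
  c_2 = 0*2 + 0*-6 + -2*-18 + 1*14 + 1*-8 + -5*8 + 0*1 = 2
  c_3 = 1*2 + -1*-6 + 8*-18 + -1*14 + -3*-8 + 16*8 + 0*1 = 2
  c_4 = 0*2 + 1*-6 + 3*-18 + -3*14 + -2*-8 + 11*8 + 0*1 = 2
  c_5 = -2*2 + 0*-6 + -3*-18 + 0*14 + 0*-8 + -6*8 + 0*1 = 2
  c_6 = 1*2 + 0*-6 + 2*-18 + 0*14 + 0*-8 + 4*8 + 2*1 = 0
  c_7 = -1*2 + 2*-6 + 2*-18 + -6*14 + -3*-8 + 14*8 + 0*1 = 2
Expand coordinatewise in base 3:
  c_1 = 1 = 1·3^0
  c_2 = 2 = 2·3^0
  c_3 = 2 = 2·3^0
  c_4 = 2 = 2·3^0
  c_5 = 2 = 2·3^0
  c_6 = 0
  c_7 = 2 = 2·3^0
λ_0 = (1, 2, 2, 2, 2, 0, 2)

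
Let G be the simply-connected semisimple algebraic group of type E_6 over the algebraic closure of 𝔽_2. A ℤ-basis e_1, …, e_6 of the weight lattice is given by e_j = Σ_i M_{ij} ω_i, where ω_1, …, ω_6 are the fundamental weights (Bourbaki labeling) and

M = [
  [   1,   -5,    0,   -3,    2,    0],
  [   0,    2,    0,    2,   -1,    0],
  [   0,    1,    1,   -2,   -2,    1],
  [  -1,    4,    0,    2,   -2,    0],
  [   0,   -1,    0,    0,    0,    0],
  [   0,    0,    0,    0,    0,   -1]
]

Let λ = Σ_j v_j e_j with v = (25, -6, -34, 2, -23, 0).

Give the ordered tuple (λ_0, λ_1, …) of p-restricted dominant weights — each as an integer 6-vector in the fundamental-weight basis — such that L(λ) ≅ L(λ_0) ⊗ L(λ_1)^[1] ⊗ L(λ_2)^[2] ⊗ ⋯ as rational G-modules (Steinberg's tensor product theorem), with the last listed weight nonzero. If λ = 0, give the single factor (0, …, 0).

Compute c_i = Σ_j M_{ij} v_j with v = (25, -6, -34, 2, -23, 0):
  c_1 = 1·25 + (-5)·(-6) + (0)·(-34) + (-3)·(2) + (2)·(-23) + 0·0 = 3
  c_2 = 0·25 + (2)·(-6) + (0)·(-34) + 2·2 + (-1)·(-23) + 0·0 = 15
  c_3 = 0·25 + (1)·(-6) + (1)·(-34) + (-2)·(2) + (-2)·(-23) + 1·0 = 2
  c_4 = (-1)·(25) + (4)·(-6) + (0)·(-34) + 2·2 + (-2)·(-23) + 0·0 = 1
  c_5 = 0·25 + (-1)·(-6) + (0)·(-34) + 0·2 + (0)·(-23) + 0·0 = 6
  c_6 = 0·25 + (0)·(-6) + (0)·(-34) + 0·2 + (0)·(-23) + (-1)·(0) = 0
p = 2; digits c_i = Σ_j d_{ij}·2^j, 0 ≤ d_{ij} < 2:
  c_1 = 3 = 1·2^0 + 1·2^1
  c_2 = 15 = 1·2^0 + 1·2^1 + 1·2^2 + 1·2^3
  c_3 = 2 = 0·2^0 + 1·2^1
  c_4 = 1 = 1·2^0
  c_5 = 6 = 0·2^0 + 1·2^1 + 1·2^2
  c_6 = 0
λ_0 = (1, 1, 0, 1, 0, 0)
λ_1 = (1, 1, 1, 0, 1, 0)
λ_2 = (0, 1, 0, 0, 1, 0)
λ_3 = (0, 1, 0, 0, 0, 0)

((1, 1, 0, 1, 0, 0), (1, 1, 1, 0, 1, 0), (0, 1, 0, 0, 1, 0), (0, 1, 0, 0, 0, 0))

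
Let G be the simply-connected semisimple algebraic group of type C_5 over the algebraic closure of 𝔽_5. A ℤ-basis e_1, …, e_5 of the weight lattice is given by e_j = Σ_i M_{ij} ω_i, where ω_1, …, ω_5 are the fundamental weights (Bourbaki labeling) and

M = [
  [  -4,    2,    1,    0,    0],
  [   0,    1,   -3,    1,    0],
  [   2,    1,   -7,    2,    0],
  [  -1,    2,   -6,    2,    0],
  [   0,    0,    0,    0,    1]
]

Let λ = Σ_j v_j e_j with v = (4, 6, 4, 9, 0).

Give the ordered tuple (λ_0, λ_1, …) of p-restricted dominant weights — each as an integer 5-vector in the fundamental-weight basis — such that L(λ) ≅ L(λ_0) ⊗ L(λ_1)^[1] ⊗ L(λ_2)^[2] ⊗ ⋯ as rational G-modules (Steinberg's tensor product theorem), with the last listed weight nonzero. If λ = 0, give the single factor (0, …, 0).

Compute c_i = Σ_j M_{ij} v_j with v = (4, 6, 4, 9, 0):
  c_1 = -4*4 + 2*6 + 1*4 + 0*9 + 0*0 = 0
  c_2 = 0*4 + 1*6 + -3*4 + 1*9 + 0*0 = 3
  c_3 = 2*4 + 1*6 + -7*4 + 2*9 + 0*0 = 4
  c_4 = -1*4 + 2*6 + -6*4 + 2*9 + 0*0 = 2
  c_5 = 0*4 + 0*6 + 0*4 + 0*9 + 1*0 = 0
p = 5; digits c_i = Σ_j d_{ij}·5^j, 0 ≤ d_{ij} < 5:
  c_1 = 0
  c_2 = 3 = 3·5^0
  c_3 = 4 = 4·5^0
  c_4 = 2 = 2·5^0
  c_5 = 0
p-restricted factor λ_0 = (0, 3, 4, 2, 0)

((0, 3, 4, 2, 0),)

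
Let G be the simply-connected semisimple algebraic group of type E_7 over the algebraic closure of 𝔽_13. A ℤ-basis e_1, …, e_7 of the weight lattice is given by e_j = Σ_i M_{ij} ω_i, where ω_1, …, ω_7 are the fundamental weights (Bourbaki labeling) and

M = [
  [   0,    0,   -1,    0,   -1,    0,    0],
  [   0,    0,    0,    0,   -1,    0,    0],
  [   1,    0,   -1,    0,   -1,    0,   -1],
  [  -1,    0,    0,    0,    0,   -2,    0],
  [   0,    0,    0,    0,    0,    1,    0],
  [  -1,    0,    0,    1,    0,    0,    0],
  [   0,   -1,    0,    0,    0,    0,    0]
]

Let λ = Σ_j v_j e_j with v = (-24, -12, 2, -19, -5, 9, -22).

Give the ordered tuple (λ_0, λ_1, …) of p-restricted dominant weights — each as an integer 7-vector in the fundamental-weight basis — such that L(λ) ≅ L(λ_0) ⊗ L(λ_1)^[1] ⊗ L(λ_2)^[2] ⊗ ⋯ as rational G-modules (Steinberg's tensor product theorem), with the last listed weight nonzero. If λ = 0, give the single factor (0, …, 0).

((3, 5, 1, 6, 9, 5, 12),)

Change of basis e → ω: c = M·v where v = (-24, -12, 2, -19, -5, 9, -22):
  c_1 = (0)·(-24) + (0)·(-12) + (-1)·(2) + (0)·(-19) + (-1)·(-5) + 0·9 + (0)·(-22) = 3
  c_2 = (0)·(-24) + (0)·(-12) + 0·2 + (0)·(-19) + (-1)·(-5) + 0·9 + (0)·(-22) = 5
  c_3 = (1)·(-24) + (0)·(-12) + (-1)·(2) + (0)·(-19) + (-1)·(-5) + 0·9 + (-1)·(-22) = 1
  c_4 = (-1)·(-24) + (0)·(-12) + 0·2 + (0)·(-19) + (0)·(-5) + (-2)·(9) + (0)·(-22) = 6
  c_5 = (0)·(-24) + (0)·(-12) + 0·2 + (0)·(-19) + (0)·(-5) + 1·9 + (0)·(-22) = 9
  c_6 = (-1)·(-24) + (0)·(-12) + 0·2 + (1)·(-19) + (0)·(-5) + 0·9 + (0)·(-22) = 5
  c_7 = (0)·(-24) + (-1)·(-12) + 0·2 + (0)·(-19) + (0)·(-5) + 0·9 + (0)·(-22) = 12
Expand coordinatewise in base 13:
  c_1 = 3 = 3·13^0
  c_2 = 5 = 5·13^0
  c_3 = 1 = 1·13^0
  c_4 = 6 = 6·13^0
  c_5 = 9 = 9·13^0
  c_6 = 5 = 5·13^0
  c_7 = 12 = 12·13^0
p-restricted factor λ_0 = (3, 5, 1, 6, 9, 5, 12)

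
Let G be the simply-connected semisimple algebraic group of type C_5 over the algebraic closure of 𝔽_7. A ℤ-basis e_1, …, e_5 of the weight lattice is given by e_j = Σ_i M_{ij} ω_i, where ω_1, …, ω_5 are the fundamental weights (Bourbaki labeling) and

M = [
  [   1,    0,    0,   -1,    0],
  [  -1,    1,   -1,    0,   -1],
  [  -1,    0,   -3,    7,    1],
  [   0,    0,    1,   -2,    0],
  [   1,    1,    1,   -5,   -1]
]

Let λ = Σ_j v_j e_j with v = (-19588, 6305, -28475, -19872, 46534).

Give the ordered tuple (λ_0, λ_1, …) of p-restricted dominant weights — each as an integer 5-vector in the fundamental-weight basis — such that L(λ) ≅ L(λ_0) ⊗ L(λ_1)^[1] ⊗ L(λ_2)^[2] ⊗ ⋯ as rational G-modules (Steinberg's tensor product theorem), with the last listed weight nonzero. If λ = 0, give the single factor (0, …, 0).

Converting to the ω-basis (c_i = row i of M dotted with v = (-19588, 6305, -28475, -19872, 46534)):
  c_1 = 1*-19588 + 0*6305 + 0*-28475 + -1*-19872 + 0*46534 = 284
  c_2 = -1*-19588 + 1*6305 + -1*-28475 + 0*-19872 + -1*46534 = 7834
  c_3 = -1*-19588 + 0*6305 + -3*-28475 + 7*-19872 + 1*46534 = 12443
  c_4 = 0*-19588 + 0*6305 + 1*-28475 + -2*-19872 + 0*46534 = 11269
  c_5 = 1*-19588 + 1*6305 + 1*-28475 + -5*-19872 + -1*46534 = 11068
Base-7 expansion of each c_i:
  c_1 = 284 = 4·7^0 + 5·7^1 + 5·7^2
  c_2 = 7834 = 1·7^0 + 6·7^1 + 5·7^2 + 1·7^3 + 3·7^4
  c_3 = 12443 = 4·7^0 + 6·7^1 + 1·7^2 + 1·7^3 + 5·7^4
  c_4 = 11269 = 6·7^0 + 6·7^1 + 5·7^2 + 4·7^3 + 4·7^4
  c_5 = 11068 = 1·7^0 + 6·7^1 + 1·7^2 + 4·7^3 + 4·7^4
p-restricted factor λ_0 = (4, 1, 4, 6, 1)
p-restricted factor λ_1 = (5, 6, 6, 6, 6)
p-restricted factor λ_2 = (5, 5, 1, 5, 1)
p-restricted factor λ_3 = (0, 1, 1, 4, 4)
p-restricted factor λ_4 = (0, 3, 5, 4, 4)

((4, 1, 4, 6, 1), (5, 6, 6, 6, 6), (5, 5, 1, 5, 1), (0, 1, 1, 4, 4), (0, 3, 5, 4, 4))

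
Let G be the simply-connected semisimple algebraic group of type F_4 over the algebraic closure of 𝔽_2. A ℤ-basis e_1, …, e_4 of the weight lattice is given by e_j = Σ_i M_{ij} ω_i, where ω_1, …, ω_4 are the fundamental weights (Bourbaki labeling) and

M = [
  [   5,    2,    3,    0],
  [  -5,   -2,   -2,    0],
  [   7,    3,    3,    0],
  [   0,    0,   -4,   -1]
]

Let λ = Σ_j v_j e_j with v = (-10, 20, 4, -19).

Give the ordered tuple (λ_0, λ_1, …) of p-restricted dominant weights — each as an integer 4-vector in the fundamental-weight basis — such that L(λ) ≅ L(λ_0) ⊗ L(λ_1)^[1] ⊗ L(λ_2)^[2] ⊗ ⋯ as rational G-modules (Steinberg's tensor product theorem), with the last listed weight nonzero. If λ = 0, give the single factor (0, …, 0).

Change of basis e → ω: c = M·v where v = (-10, 20, 4, -19):
  c_1 = (5)·(-10) + (2)·(20) + (3)·(4) + (0)·(-19) = 2
  c_2 = (-5)·(-10) + (-2)·(20) + (-2)·(4) + (0)·(-19) = 2
  c_3 = (7)·(-10) + (3)·(20) + (3)·(4) + (0)·(-19) = 2
  c_4 = (0)·(-10) + (0)·(20) + (-4)·(4) + (-1)·(-19) = 3
Writing each c_i in base p = 2:
  c_1 = 2 = 0·2^0 + 1·2^1
  c_2 = 2 = 0·2^0 + 1·2^1
  c_3 = 2 = 0·2^0 + 1·2^1
  c_4 = 3 = 1·2^0 + 1·2^1
Factor λ_0 = (0, 0, 0, 1)
Factor λ_1 = (1, 1, 1, 1)

((0, 0, 0, 1), (1, 1, 1, 1))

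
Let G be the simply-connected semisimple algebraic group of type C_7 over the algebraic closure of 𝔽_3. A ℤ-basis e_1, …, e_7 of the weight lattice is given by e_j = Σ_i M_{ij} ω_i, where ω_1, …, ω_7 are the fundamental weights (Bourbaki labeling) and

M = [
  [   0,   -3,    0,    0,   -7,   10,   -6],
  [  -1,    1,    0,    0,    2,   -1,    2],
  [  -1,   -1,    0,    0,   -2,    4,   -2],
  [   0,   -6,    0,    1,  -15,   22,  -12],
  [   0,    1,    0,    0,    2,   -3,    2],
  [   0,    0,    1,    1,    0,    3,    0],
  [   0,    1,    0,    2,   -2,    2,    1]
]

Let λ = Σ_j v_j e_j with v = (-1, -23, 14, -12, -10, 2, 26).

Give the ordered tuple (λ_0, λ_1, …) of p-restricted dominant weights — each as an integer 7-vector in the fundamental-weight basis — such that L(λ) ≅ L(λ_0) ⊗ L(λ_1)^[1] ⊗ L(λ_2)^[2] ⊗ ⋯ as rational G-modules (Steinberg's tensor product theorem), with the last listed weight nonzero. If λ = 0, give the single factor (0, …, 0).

Converting to the ω-basis (c_i = row i of M dotted with v = (-1, -23, 14, -12, -10, 2, 26)):
  c_1 = 0*-1 + -3*-23 + 0*14 + 0*-12 + -7*-10 + 10*2 + -6*26 = 3
  c_2 = -1*-1 + 1*-23 + 0*14 + 0*-12 + 2*-10 + -1*2 + 2*26 = 8
  c_3 = -1*-1 + -1*-23 + 0*14 + 0*-12 + -2*-10 + 4*2 + -2*26 = 0
  c_4 = 0*-1 + -6*-23 + 0*14 + 1*-12 + -15*-10 + 22*2 + -12*26 = 8
  c_5 = 0*-1 + 1*-23 + 0*14 + 0*-12 + 2*-10 + -3*2 + 2*26 = 3
  c_6 = 0*-1 + 0*-23 + 1*14 + 1*-12 + 0*-10 + 3*2 + 0*26 = 8
  c_7 = 0*-1 + 1*-23 + 0*14 + 2*-12 + -2*-10 + 2*2 + 1*26 = 3
Expand coordinatewise in base 3:
  c_1 = 3 = 0·3^0 + 1·3^1
  c_2 = 8 = 2·3^0 + 2·3^1
  c_3 = 0
  c_4 = 8 = 2·3^0 + 2·3^1
  c_5 = 3 = 0·3^0 + 1·3^1
  c_6 = 8 = 2·3^0 + 2·3^1
  c_7 = 3 = 0·3^0 + 1·3^1
λ_0 = (0, 2, 0, 2, 0, 2, 0)
λ_1 = (1, 2, 0, 2, 1, 2, 1)

((0, 2, 0, 2, 0, 2, 0), (1, 2, 0, 2, 1, 2, 1))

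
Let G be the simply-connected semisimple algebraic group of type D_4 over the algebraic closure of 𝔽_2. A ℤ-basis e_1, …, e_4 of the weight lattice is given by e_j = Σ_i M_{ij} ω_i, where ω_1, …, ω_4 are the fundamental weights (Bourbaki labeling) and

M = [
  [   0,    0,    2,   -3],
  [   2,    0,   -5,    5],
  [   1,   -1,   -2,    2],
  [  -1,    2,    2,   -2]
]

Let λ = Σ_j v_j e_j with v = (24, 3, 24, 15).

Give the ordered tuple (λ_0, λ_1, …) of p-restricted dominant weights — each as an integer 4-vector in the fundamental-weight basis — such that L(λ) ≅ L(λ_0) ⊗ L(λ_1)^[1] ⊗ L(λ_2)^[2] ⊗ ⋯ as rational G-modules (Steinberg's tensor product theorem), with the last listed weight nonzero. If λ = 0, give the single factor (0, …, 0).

ω-coordinates c = M·v, v = (24, 3, 24, 15):
  c_1 = (0)·(24) + (0)·(3) + (2)·(24) + (-3)·(15) = 3
  c_2 = (2)·(24) + (0)·(3) + (-5)·(24) + (5)·(15) = 3
  c_3 = (1)·(24) + (-1)·(3) + (-2)·(24) + (2)·(15) = 3
  c_4 = (-1)·(24) + (2)·(3) + (2)·(24) + (-2)·(15) = 0
Base-2 expansion of each c_i:
  c_1 = 3 = 1·2^0 + 1·2^1
  c_2 = 3 = 1·2^0 + 1·2^1
  c_3 = 3 = 1·2^0 + 1·2^1
  c_4 = 0
p-restricted factor λ_0 = (1, 1, 1, 0)
p-restricted factor λ_1 = (1, 1, 1, 0)

((1, 1, 1, 0), (1, 1, 1, 0))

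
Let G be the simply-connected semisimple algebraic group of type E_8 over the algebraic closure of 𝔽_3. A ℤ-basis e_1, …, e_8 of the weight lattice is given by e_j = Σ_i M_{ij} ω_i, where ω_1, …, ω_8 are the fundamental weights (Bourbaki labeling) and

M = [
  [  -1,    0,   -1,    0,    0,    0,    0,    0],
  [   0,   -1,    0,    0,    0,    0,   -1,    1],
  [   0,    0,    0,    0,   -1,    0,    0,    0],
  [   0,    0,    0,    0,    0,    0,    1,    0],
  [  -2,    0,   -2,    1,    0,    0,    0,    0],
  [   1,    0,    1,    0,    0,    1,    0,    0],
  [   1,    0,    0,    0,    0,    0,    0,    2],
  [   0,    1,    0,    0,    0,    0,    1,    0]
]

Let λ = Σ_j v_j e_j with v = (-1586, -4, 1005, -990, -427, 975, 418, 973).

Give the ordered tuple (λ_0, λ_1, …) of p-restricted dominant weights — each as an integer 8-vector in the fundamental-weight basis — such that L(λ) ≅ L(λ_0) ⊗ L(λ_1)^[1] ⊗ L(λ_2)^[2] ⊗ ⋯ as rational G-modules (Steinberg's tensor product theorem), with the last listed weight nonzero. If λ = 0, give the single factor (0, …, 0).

((2, 1, 1, 1, 1, 1, 0, 0), (1, 0, 1, 1, 0, 2, 0, 0), (1, 2, 2, 1, 1, 1, 1, 1), (0, 2, 0, 0, 0, 2, 1, 0), (1, 0, 2, 2, 2, 1, 1, 2), (2, 2, 1, 1, 0, 1, 1, 1))

Compute c_i = Σ_j M_{ij} v_j with v = (-1586, -4, 1005, -990, -427, 975, 418, 973):
  c_1 = (-1)·(-1586) + (0)·(-4) + (-1)·(1005) + (0)·(-990) + (0)·(-427) + 0·975 + 0·418 + 0·973 = 581
  c_2 = (0)·(-1586) + (-1)·(-4) + 0·1005 + (0)·(-990) + (0)·(-427) + 0·975 + (-1)·(418) + 1·973 = 559
  c_3 = (0)·(-1586) + (0)·(-4) + 0·1005 + (0)·(-990) + (-1)·(-427) + 0·975 + 0·418 + 0·973 = 427
  c_4 = (0)·(-1586) + (0)·(-4) + 0·1005 + (0)·(-990) + (0)·(-427) + 0·975 + 1·418 + 0·973 = 418
  c_5 = (-2)·(-1586) + (0)·(-4) + (-2)·(1005) + (1)·(-990) + (0)·(-427) + 0·975 + 0·418 + 0·973 = 172
  c_6 = (1)·(-1586) + (0)·(-4) + 1·1005 + (0)·(-990) + (0)·(-427) + 1·975 + 0·418 + 0·973 = 394
  c_7 = (1)·(-1586) + (0)·(-4) + 0·1005 + (0)·(-990) + (0)·(-427) + 0·975 + 0·418 + 2·973 = 360
  c_8 = (0)·(-1586) + (1)·(-4) + 0·1005 + (0)·(-990) + (0)·(-427) + 0·975 + 1·418 + 0·973 = 414
Writing each c_i in base p = 3:
  c_1 = 581 = 2·3^0 + 1·3^1 + 1·3^2 + 0·3^3 + 1·3^4 + 2·3^5
  c_2 = 559 = 1·3^0 + 0·3^1 + 2·3^2 + 2·3^3 + 0·3^4 + 2·3^5
  c_3 = 427 = 1·3^0 + 1·3^1 + 2·3^2 + 0·3^3 + 2·3^4 + 1·3^5
  c_4 = 418 = 1·3^0 + 1·3^1 + 1·3^2 + 0·3^3 + 2·3^4 + 1·3^5
  c_5 = 172 = 1·3^0 + 0·3^1 + 1·3^2 + 0·3^3 + 2·3^4
  c_6 = 394 = 1·3^0 + 2·3^1 + 1·3^2 + 2·3^3 + 1·3^4 + 1·3^5
  c_7 = 360 = 0·3^0 + 0·3^1 + 1·3^2 + 1·3^3 + 1·3^4 + 1·3^5
  c_8 = 414 = 0·3^0 + 0·3^1 + 1·3^2 + 0·3^3 + 2·3^4 + 1·3^5
p-restricted factor λ_0 = (2, 1, 1, 1, 1, 1, 0, 0)
p-restricted factor λ_1 = (1, 0, 1, 1, 0, 2, 0, 0)
p-restricted factor λ_2 = (1, 2, 2, 1, 1, 1, 1, 1)
p-restricted factor λ_3 = (0, 2, 0, 0, 0, 2, 1, 0)
p-restricted factor λ_4 = (1, 0, 2, 2, 2, 1, 1, 2)
p-restricted factor λ_5 = (2, 2, 1, 1, 0, 1, 1, 1)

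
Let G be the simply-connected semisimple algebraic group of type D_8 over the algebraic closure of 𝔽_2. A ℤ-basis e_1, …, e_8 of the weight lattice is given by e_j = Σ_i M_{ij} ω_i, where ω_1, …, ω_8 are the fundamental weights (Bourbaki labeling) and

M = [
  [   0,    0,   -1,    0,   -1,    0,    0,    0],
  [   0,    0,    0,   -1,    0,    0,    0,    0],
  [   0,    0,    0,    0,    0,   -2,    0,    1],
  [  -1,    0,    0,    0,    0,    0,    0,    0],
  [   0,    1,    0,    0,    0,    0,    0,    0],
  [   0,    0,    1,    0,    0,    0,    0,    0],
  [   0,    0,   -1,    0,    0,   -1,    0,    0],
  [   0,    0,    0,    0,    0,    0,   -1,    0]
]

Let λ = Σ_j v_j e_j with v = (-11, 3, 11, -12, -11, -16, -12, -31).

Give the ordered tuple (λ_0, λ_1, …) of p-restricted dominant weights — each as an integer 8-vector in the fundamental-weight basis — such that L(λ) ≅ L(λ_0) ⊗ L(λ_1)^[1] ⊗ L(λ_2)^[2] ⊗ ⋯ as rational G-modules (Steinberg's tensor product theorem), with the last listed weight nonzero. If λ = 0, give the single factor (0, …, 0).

((0, 0, 1, 1, 1, 1, 1, 0), (0, 0, 0, 1, 1, 1, 0, 0), (0, 1, 0, 0, 0, 0, 1, 1), (0, 1, 0, 1, 0, 1, 0, 1))

Compute c_i = Σ_j M_{ij} v_j with v = (-11, 3, 11, -12, -11, -16, -12, -31):
  c_1 = (0)·(-11) + 0·3 + (-1)·(11) + (0)·(-12) + (-1)·(-11) + (0)·(-16) + (0)·(-12) + (0)·(-31) = 0
  c_2 = (0)·(-11) + 0·3 + 0·11 + (-1)·(-12) + (0)·(-11) + (0)·(-16) + (0)·(-12) + (0)·(-31) = 12
  c_3 = (0)·(-11) + 0·3 + 0·11 + (0)·(-12) + (0)·(-11) + (-2)·(-16) + (0)·(-12) + (1)·(-31) = 1
  c_4 = (-1)·(-11) + 0·3 + 0·11 + (0)·(-12) + (0)·(-11) + (0)·(-16) + (0)·(-12) + (0)·(-31) = 11
  c_5 = (0)·(-11) + 1·3 + 0·11 + (0)·(-12) + (0)·(-11) + (0)·(-16) + (0)·(-12) + (0)·(-31) = 3
  c_6 = (0)·(-11) + 0·3 + 1·11 + (0)·(-12) + (0)·(-11) + (0)·(-16) + (0)·(-12) + (0)·(-31) = 11
  c_7 = (0)·(-11) + 0·3 + (-1)·(11) + (0)·(-12) + (0)·(-11) + (-1)·(-16) + (0)·(-12) + (0)·(-31) = 5
  c_8 = (0)·(-11) + 0·3 + 0·11 + (0)·(-12) + (0)·(-11) + (0)·(-16) + (-1)·(-12) + (0)·(-31) = 12
Writing each c_i in base p = 2:
  c_1 = 0
  c_2 = 12 = 0·2^0 + 0·2^1 + 1·2^2 + 1·2^3
  c_3 = 1 = 1·2^0
  c_4 = 11 = 1·2^0 + 1·2^1 + 0·2^2 + 1·2^3
  c_5 = 3 = 1·2^0 + 1·2^1
  c_6 = 11 = 1·2^0 + 1·2^1 + 0·2^2 + 1·2^3
  c_7 = 5 = 1·2^0 + 0·2^1 + 1·2^2
  c_8 = 12 = 0·2^0 + 0·2^1 + 1·2^2 + 1·2^3
λ_0 = (0, 0, 1, 1, 1, 1, 1, 0)
λ_1 = (0, 0, 0, 1, 1, 1, 0, 0)
λ_2 = (0, 1, 0, 0, 0, 0, 1, 1)
λ_3 = (0, 1, 0, 1, 0, 1, 0, 1)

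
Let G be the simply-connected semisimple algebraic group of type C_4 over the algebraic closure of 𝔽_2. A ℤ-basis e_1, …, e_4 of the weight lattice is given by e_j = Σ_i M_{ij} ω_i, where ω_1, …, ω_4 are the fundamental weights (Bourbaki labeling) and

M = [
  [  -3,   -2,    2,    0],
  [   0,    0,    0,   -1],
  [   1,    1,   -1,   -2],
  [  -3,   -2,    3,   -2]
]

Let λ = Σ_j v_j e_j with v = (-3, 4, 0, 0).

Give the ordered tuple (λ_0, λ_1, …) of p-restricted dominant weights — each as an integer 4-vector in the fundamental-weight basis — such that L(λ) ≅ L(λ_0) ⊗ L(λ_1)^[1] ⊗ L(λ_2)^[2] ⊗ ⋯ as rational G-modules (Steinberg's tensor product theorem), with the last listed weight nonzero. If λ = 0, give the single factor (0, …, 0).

((1, 0, 1, 1),)

Change of basis e → ω: c = M·v where v = (-3, 4, 0, 0):
  c_1 = (-3)·(-3) + (-2)·(4) + (2)·(0) + (0)·(0) = 1
  c_2 = (0)·(-3) + (0)·(4) + (0)·(0) + (-1)·(0) = 0
  c_3 = (1)·(-3) + (1)·(4) + (-1)·(0) + (-2)·(0) = 1
  c_4 = (-3)·(-3) + (-2)·(4) + (3)·(0) + (-2)·(0) = 1
Base-2 expansion of each c_i:
  c_1 = 1 = 1·2^0
  c_2 = 0
  c_3 = 1 = 1·2^0
  c_4 = 1 = 1·2^0
Factor λ_0 = (1, 0, 1, 1)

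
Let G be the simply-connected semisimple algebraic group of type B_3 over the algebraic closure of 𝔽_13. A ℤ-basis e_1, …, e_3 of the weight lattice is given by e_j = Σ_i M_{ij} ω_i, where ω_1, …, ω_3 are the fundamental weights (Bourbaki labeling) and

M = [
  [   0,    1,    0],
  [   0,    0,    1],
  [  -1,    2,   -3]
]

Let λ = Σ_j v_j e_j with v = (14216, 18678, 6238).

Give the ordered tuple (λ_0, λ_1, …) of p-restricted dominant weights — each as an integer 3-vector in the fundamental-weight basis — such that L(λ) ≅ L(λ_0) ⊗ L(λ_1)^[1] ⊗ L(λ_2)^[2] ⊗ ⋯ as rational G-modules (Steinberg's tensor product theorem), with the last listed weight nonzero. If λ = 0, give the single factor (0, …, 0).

((10, 11, 6), (6, 11, 2), (6, 10, 0), (8, 2, 2))

ω-coordinates c = M·v, v = (14216, 18678, 6238):
  c_1 = 0·14216 + 1·18678 + 0·6238 = 18678
  c_2 = 0·14216 + 0·18678 + 1·6238 = 6238
  c_3 = (-1)·(14216) + 2·18678 + (-3)·(6238) = 4426
Writing each c_i in base p = 13:
  c_1 = 18678 = 10·13^0 + 6·13^1 + 6·13^2 + 8·13^3
  c_2 = 6238 = 11·13^0 + 11·13^1 + 10·13^2 + 2·13^3
  c_3 = 4426 = 6·13^0 + 2·13^1 + 0·13^2 + 2·13^3
Factor λ_0 = (10, 11, 6)
Factor λ_1 = (6, 11, 2)
Factor λ_2 = (6, 10, 0)
Factor λ_3 = (8, 2, 2)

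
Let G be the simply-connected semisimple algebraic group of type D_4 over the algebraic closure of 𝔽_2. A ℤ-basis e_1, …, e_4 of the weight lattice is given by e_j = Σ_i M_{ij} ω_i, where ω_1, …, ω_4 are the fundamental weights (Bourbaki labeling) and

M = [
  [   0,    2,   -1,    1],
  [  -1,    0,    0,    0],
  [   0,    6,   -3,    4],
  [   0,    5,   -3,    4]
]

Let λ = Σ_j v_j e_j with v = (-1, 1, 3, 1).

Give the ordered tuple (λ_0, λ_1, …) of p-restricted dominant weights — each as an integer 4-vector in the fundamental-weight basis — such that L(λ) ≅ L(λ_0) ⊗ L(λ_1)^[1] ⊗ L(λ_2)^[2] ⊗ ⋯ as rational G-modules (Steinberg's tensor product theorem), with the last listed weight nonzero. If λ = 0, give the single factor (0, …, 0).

Converting to the ω-basis (c_i = row i of M dotted with v = (-1, 1, 3, 1)):
  c_1 = (0)·(-1) + 2·1 + (-1)·(3) + 1·1 = 0
  c_2 = (-1)·(-1) + 0·1 + 0·3 + 0·1 = 1
  c_3 = (0)·(-1) + 6·1 + (-3)·(3) + 4·1 = 1
  c_4 = (0)·(-1) + 5·1 + (-3)·(3) + 4·1 = 0
p = 2; digits c_i = Σ_j d_{ij}·2^j, 0 ≤ d_{ij} < 2:
  c_1 = 0
  c_2 = 1 = 1·2^0
  c_3 = 1 = 1·2^0
  c_4 = 0
λ_0 = (0, 1, 1, 0)

((0, 1, 1, 0),)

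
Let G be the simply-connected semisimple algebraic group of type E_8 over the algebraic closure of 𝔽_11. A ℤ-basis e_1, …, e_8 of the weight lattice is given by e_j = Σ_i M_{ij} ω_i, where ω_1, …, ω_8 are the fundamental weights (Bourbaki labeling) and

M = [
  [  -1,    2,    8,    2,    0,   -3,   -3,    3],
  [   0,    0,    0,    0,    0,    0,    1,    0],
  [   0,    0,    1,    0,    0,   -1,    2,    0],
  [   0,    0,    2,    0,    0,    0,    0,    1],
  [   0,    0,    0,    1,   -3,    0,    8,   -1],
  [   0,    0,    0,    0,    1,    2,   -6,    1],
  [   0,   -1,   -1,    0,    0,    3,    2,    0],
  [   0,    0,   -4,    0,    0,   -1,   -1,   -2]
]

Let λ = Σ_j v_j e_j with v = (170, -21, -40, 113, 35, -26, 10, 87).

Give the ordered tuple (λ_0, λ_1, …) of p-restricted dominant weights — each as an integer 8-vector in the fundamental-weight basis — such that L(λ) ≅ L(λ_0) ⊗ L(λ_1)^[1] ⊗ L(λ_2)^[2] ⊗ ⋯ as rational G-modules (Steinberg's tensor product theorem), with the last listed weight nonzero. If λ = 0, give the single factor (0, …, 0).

((3, 10, 6, 7, 1, 10, 3, 2),)

ω-coordinates c = M·v, v = (170, -21, -40, 113, 35, -26, 10, 87):
  c_1 = -1*170 + 2*-21 + 8*-40 + 2*113 + 0*35 + -3*-26 + -3*10 + 3*87 = 3
  c_2 = 0*170 + 0*-21 + 0*-40 + 0*113 + 0*35 + 0*-26 + 1*10 + 0*87 = 10
  c_3 = 0*170 + 0*-21 + 1*-40 + 0*113 + 0*35 + -1*-26 + 2*10 + 0*87 = 6
  c_4 = 0*170 + 0*-21 + 2*-40 + 0*113 + 0*35 + 0*-26 + 0*10 + 1*87 = 7
  c_5 = 0*170 + 0*-21 + 0*-40 + 1*113 + -3*35 + 0*-26 + 8*10 + -1*87 = 1
  c_6 = 0*170 + 0*-21 + 0*-40 + 0*113 + 1*35 + 2*-26 + -6*10 + 1*87 = 10
  c_7 = 0*170 + -1*-21 + -1*-40 + 0*113 + 0*35 + 3*-26 + 2*10 + 0*87 = 3
  c_8 = 0*170 + 0*-21 + -4*-40 + 0*113 + 0*35 + -1*-26 + -1*10 + -2*87 = 2
p = 11; digits c_i = Σ_j d_{ij}·11^j, 0 ≤ d_{ij} < 11:
  c_1 = 3 = 3·11^0
  c_2 = 10 = 10·11^0
  c_3 = 6 = 6·11^0
  c_4 = 7 = 7·11^0
  c_5 = 1 = 1·11^0
  c_6 = 10 = 10·11^0
  c_7 = 3 = 3·11^0
  c_8 = 2 = 2·11^0
Factor λ_0 = (3, 10, 6, 7, 1, 10, 3, 2)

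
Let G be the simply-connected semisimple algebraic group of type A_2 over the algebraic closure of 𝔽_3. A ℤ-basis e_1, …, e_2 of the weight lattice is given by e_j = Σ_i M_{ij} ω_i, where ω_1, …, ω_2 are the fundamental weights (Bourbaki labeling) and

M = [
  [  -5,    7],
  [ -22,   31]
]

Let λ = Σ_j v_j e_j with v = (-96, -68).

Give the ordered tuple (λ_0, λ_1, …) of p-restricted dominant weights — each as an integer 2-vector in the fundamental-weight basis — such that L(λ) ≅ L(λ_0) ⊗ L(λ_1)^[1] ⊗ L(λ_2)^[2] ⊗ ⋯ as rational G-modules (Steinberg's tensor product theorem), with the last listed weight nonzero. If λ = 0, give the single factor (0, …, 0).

Converting to the ω-basis (c_i = row i of M dotted with v = (-96, -68)):
  c_1 = (-5)·(-96) + (7)·(-68) = 4
  c_2 = (-22)·(-96) + (31)·(-68) = 4
Expand coordinatewise in base 3:
  c_1 = 4 = 1·3^0 + 1·3^1
  c_2 = 4 = 1·3^0 + 1·3^1
Factor λ_0 = (1, 1)
Factor λ_1 = (1, 1)

((1, 1), (1, 1))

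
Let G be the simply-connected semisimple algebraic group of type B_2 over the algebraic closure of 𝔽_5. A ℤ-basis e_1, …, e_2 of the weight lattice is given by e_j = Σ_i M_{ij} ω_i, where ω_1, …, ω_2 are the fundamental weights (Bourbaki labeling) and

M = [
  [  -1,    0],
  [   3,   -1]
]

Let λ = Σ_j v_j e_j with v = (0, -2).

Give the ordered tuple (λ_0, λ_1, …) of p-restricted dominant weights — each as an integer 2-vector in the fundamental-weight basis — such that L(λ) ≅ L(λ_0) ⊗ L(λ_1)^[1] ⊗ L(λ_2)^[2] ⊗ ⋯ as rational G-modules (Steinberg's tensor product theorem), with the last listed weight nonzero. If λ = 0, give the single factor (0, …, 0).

((0, 2),)

Compute c_i = Σ_j M_{ij} v_j with v = (0, -2):
  c_1 = -1*0 + 0*-2 = 0
  c_2 = 3*0 + -1*-2 = 2
p = 5; digits c_i = Σ_j d_{ij}·5^j, 0 ≤ d_{ij} < 5:
  c_1 = 0
  c_2 = 2 = 2·5^0
p-restricted factor λ_0 = (0, 2)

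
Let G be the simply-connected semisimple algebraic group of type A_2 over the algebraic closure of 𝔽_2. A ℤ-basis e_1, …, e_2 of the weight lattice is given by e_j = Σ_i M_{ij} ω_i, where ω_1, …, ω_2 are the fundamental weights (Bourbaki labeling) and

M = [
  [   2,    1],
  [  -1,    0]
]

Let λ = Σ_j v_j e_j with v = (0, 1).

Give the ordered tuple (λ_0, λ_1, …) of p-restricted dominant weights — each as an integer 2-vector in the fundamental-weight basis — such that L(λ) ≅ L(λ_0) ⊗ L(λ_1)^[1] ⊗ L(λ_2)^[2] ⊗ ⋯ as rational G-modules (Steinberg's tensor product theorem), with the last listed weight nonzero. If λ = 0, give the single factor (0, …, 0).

((1, 0),)

Converting to the ω-basis (c_i = row i of M dotted with v = (0, 1)):
  c_1 = 2·0 + 1·1 = 1
  c_2 = (-1)·(0) + 0·1 = 0
p = 2; digits c_i = Σ_j d_{ij}·2^j, 0 ≤ d_{ij} < 2:
  c_1 = 1 = 1·2^0
  c_2 = 0
p-restricted factor λ_0 = (1, 0)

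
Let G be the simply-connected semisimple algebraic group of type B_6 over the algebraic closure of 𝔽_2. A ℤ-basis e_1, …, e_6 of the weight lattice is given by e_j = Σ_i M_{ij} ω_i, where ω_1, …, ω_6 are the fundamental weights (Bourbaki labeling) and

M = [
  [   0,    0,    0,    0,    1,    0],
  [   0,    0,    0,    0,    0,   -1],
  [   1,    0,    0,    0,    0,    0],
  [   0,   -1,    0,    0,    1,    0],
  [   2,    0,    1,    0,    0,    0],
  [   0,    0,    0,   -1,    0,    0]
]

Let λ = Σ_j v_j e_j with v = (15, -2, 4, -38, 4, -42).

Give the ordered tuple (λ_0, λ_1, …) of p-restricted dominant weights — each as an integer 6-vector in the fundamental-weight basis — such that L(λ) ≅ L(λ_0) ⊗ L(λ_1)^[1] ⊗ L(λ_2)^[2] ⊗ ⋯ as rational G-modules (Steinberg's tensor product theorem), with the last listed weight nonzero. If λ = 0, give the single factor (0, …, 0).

((0, 0, 1, 0, 0, 0), (0, 1, 1, 1, 1, 1), (1, 0, 1, 1, 0, 1), (0, 1, 1, 0, 0, 0), (0, 0, 0, 0, 0, 0), (0, 1, 0, 0, 1, 1))

ω-coordinates c = M·v, v = (15, -2, 4, -38, 4, -42):
  c_1 = 0*15 + 0*-2 + 0*4 + 0*-38 + 1*4 + 0*-42 = 4
  c_2 = 0*15 + 0*-2 + 0*4 + 0*-38 + 0*4 + -1*-42 = 42
  c_3 = 1*15 + 0*-2 + 0*4 + 0*-38 + 0*4 + 0*-42 = 15
  c_4 = 0*15 + -1*-2 + 0*4 + 0*-38 + 1*4 + 0*-42 = 6
  c_5 = 2*15 + 0*-2 + 1*4 + 0*-38 + 0*4 + 0*-42 = 34
  c_6 = 0*15 + 0*-2 + 0*4 + -1*-38 + 0*4 + 0*-42 = 38
Writing each c_i in base p = 2:
  c_1 = 4 = 0·2^0 + 0·2^1 + 1·2^2
  c_2 = 42 = 0·2^0 + 1·2^1 + 0·2^2 + 1·2^3 + 0·2^4 + 1·2^5
  c_3 = 15 = 1·2^0 + 1·2^1 + 1·2^2 + 1·2^3
  c_4 = 6 = 0·2^0 + 1·2^1 + 1·2^2
  c_5 = 34 = 0·2^0 + 1·2^1 + 0·2^2 + 0·2^3 + 0·2^4 + 1·2^5
  c_6 = 38 = 0·2^0 + 1·2^1 + 1·2^2 + 0·2^3 + 0·2^4 + 1·2^5
Factor λ_0 = (0, 0, 1, 0, 0, 0)
Factor λ_1 = (0, 1, 1, 1, 1, 1)
Factor λ_2 = (1, 0, 1, 1, 0, 1)
Factor λ_3 = (0, 1, 1, 0, 0, 0)
Factor λ_4 = (0, 0, 0, 0, 0, 0)
Factor λ_5 = (0, 1, 0, 0, 1, 1)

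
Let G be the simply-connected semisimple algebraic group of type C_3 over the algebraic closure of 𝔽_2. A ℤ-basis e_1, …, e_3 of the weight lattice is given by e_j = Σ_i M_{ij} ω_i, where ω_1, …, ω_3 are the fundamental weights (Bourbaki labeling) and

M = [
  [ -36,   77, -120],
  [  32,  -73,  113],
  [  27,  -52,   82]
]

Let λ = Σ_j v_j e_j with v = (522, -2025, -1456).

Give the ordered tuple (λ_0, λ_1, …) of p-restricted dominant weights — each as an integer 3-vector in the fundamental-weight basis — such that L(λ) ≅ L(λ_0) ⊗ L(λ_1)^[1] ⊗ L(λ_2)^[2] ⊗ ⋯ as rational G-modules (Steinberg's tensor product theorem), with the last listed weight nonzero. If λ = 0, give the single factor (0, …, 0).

Compute c_i = Σ_j M_{ij} v_j with v = (522, -2025, -1456):
  c_1 = (-36)·(522) + (77)·(-2025) + (-120)·(-1456) = 3
  c_2 = 32·522 + (-73)·(-2025) + (113)·(-1456) = 1
  c_3 = 27·522 + (-52)·(-2025) + (82)·(-1456) = 2
Expand coordinatewise in base 2:
  c_1 = 3 = 1·2^0 + 1·2^1
  c_2 = 1 = 1·2^0
  c_3 = 2 = 0·2^0 + 1·2^1
λ_0 = (1, 1, 0)
λ_1 = (1, 0, 1)

((1, 1, 0), (1, 0, 1))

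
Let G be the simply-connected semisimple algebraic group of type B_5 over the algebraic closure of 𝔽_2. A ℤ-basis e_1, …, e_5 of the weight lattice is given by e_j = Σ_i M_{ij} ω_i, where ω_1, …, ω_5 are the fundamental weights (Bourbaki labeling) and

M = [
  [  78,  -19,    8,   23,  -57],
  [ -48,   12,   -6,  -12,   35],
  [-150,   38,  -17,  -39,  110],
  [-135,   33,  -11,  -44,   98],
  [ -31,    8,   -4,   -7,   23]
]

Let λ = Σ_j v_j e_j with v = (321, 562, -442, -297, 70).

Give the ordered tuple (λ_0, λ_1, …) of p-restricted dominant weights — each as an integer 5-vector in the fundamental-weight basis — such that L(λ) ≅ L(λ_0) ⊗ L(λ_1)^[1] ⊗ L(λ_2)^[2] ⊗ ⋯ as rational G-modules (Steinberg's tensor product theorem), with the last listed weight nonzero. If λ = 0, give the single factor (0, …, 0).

ω-coordinates c = M·v, v = (321, 562, -442, -297, 70):
  c_1 = 78·321 + (-19)·(562) + (8)·(-442) + (23)·(-297) + (-57)·(70) = 3
  c_2 = (-48)·(321) + 12·562 + (-6)·(-442) + (-12)·(-297) + 35·70 = 2
  c_3 = (-150)·(321) + 38·562 + (-17)·(-442) + (-39)·(-297) + 110·70 = 3
  c_4 = (-135)·(321) + 33·562 + (-11)·(-442) + (-44)·(-297) + 98·70 = 1
  c_5 = (-31)·(321) + 8·562 + (-4)·(-442) + (-7)·(-297) + 23·70 = 2
p = 2; digits c_i = Σ_j d_{ij}·2^j, 0 ≤ d_{ij} < 2:
  c_1 = 3 = 1·2^0 + 1·2^1
  c_2 = 2 = 0·2^0 + 1·2^1
  c_3 = 3 = 1·2^0 + 1·2^1
  c_4 = 1 = 1·2^0
  c_5 = 2 = 0·2^0 + 1·2^1
λ_0 = (1, 0, 1, 1, 0)
λ_1 = (1, 1, 1, 0, 1)

((1, 0, 1, 1, 0), (1, 1, 1, 0, 1))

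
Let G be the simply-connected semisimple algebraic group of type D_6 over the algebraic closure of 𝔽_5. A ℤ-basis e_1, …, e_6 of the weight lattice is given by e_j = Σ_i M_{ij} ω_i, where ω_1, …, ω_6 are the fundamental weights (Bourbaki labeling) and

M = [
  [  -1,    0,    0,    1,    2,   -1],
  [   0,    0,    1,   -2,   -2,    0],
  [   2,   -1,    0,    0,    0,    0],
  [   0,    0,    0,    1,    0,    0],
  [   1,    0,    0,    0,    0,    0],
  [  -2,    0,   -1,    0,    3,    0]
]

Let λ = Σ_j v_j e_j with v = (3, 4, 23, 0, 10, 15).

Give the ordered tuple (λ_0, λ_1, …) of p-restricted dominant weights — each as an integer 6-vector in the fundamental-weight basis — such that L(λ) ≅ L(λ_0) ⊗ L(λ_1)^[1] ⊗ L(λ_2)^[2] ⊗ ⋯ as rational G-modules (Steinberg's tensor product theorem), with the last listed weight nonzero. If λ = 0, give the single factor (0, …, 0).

ω-coordinates c = M·v, v = (3, 4, 23, 0, 10, 15):
  c_1 = (-1)·(3) + (0)·(4) + (0)·(23) + (1)·(0) + (2)·(10) + (-1)·(15) = 2
  c_2 = (0)·(3) + (0)·(4) + (1)·(23) + (-2)·(0) + (-2)·(10) + (0)·(15) = 3
  c_3 = (2)·(3) + (-1)·(4) + (0)·(23) + (0)·(0) + (0)·(10) + (0)·(15) = 2
  c_4 = (0)·(3) + (0)·(4) + (0)·(23) + (1)·(0) + (0)·(10) + (0)·(15) = 0
  c_5 = (1)·(3) + (0)·(4) + (0)·(23) + (0)·(0) + (0)·(10) + (0)·(15) = 3
  c_6 = (-2)·(3) + (0)·(4) + (-1)·(23) + (0)·(0) + (3)·(10) + (0)·(15) = 1
Expand coordinatewise in base 5:
  c_1 = 2 = 2·5^0
  c_2 = 3 = 3·5^0
  c_3 = 2 = 2·5^0
  c_4 = 0
  c_5 = 3 = 3·5^0
  c_6 = 1 = 1·5^0
p-restricted factor λ_0 = (2, 3, 2, 0, 3, 1)

((2, 3, 2, 0, 3, 1),)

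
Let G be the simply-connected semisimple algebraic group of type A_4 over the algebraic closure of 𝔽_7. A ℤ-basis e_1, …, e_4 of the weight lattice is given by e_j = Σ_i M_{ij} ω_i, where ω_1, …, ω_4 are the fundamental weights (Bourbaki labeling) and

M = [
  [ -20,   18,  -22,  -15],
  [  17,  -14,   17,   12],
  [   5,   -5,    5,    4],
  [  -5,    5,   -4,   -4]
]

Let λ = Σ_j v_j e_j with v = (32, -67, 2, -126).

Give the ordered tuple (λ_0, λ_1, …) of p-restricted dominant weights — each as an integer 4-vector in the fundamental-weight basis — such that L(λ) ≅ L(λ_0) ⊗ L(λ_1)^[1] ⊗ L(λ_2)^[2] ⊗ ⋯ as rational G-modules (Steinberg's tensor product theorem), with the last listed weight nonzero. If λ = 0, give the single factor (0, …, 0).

((0, 4, 1, 1),)

Converting to the ω-basis (c_i = row i of M dotted with v = (32, -67, 2, -126)):
  c_1 = (-20)·(32) + (18)·(-67) + (-22)·(2) + (-15)·(-126) = 0
  c_2 = 17·32 + (-14)·(-67) + 17·2 + (12)·(-126) = 4
  c_3 = 5·32 + (-5)·(-67) + 5·2 + (4)·(-126) = 1
  c_4 = (-5)·(32) + (5)·(-67) + (-4)·(2) + (-4)·(-126) = 1
Base-7 expansion of each c_i:
  c_1 = 0
  c_2 = 4 = 4·7^0
  c_3 = 1 = 1·7^0
  c_4 = 1 = 1·7^0
λ_0 = (0, 4, 1, 1)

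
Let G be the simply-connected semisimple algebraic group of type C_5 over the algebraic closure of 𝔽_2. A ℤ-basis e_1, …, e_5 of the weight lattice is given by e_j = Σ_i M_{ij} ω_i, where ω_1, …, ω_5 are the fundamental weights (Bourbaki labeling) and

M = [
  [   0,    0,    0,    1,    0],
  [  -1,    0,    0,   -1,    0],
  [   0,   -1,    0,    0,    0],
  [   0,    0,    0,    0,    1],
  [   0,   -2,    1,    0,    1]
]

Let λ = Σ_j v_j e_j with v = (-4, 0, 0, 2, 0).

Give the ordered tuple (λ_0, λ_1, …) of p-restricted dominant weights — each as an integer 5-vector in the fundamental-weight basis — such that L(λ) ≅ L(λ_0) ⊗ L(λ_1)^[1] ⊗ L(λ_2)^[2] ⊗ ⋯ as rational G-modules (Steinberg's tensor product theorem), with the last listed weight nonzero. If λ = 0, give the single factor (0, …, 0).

((0, 0, 0, 0, 0), (1, 1, 0, 0, 0))

Change of basis e → ω: c = M·v where v = (-4, 0, 0, 2, 0):
  c_1 = (0)·(-4) + (0)·(0) + (0)·(0) + (1)·(2) + (0)·(0) = 2
  c_2 = (-1)·(-4) + (0)·(0) + (0)·(0) + (-1)·(2) + (0)·(0) = 2
  c_3 = (0)·(-4) + (-1)·(0) + (0)·(0) + (0)·(2) + (0)·(0) = 0
  c_4 = (0)·(-4) + (0)·(0) + (0)·(0) + (0)·(2) + (1)·(0) = 0
  c_5 = (0)·(-4) + (-2)·(0) + (1)·(0) + (0)·(2) + (1)·(0) = 0
Writing each c_i in base p = 2:
  c_1 = 2 = 0·2^0 + 1·2^1
  c_2 = 2 = 0·2^0 + 1·2^1
  c_3 = 0
  c_4 = 0
  c_5 = 0
Factor λ_0 = (0, 0, 0, 0, 0)
Factor λ_1 = (1, 1, 0, 0, 0)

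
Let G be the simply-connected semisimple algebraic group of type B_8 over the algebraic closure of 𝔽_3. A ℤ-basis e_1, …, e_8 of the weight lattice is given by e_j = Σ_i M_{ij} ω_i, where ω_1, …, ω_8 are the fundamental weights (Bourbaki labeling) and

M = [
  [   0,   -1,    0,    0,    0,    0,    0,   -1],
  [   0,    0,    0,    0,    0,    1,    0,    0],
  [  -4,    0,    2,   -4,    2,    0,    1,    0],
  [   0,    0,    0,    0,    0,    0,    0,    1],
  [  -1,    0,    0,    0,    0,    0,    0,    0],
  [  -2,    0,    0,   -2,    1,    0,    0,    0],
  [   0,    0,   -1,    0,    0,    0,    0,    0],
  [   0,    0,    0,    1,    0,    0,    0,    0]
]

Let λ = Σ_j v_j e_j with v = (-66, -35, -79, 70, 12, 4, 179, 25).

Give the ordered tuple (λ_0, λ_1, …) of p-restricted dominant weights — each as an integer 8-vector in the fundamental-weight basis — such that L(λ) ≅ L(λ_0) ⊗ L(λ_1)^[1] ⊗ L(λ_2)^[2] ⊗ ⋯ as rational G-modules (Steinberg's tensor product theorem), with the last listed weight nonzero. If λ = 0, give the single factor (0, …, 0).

((1, 1, 2, 1, 0, 1, 1, 1), (0, 1, 0, 2, 1, 1, 2, 2), (1, 0, 0, 2, 1, 0, 2, 1), (0, 0, 1, 0, 2, 0, 2, 2))

In the fundamental-weight basis, λ has coordinates c = M·v (v = (-66, -35, -79, 70, 12, 4, 179, 25)):
  c_1 = (0)·(-66) + (-1)·(-35) + (0)·(-79) + (0)·(70) + (0)·(12) + (0)·(4) + (0)·(179) + (-1)·(25) = 10
  c_2 = (0)·(-66) + (0)·(-35) + (0)·(-79) + (0)·(70) + (0)·(12) + (1)·(4) + (0)·(179) + (0)·(25) = 4
  c_3 = (-4)·(-66) + (0)·(-35) + (2)·(-79) + (-4)·(70) + (2)·(12) + (0)·(4) + (1)·(179) + (0)·(25) = 29
  c_4 = (0)·(-66) + (0)·(-35) + (0)·(-79) + (0)·(70) + (0)·(12) + (0)·(4) + (0)·(179) + (1)·(25) = 25
  c_5 = (-1)·(-66) + (0)·(-35) + (0)·(-79) + (0)·(70) + (0)·(12) + (0)·(4) + (0)·(179) + (0)·(25) = 66
  c_6 = (-2)·(-66) + (0)·(-35) + (0)·(-79) + (-2)·(70) + (1)·(12) + (0)·(4) + (0)·(179) + (0)·(25) = 4
  c_7 = (0)·(-66) + (0)·(-35) + (-1)·(-79) + (0)·(70) + (0)·(12) + (0)·(4) + (0)·(179) + (0)·(25) = 79
  c_8 = (0)·(-66) + (0)·(-35) + (0)·(-79) + (1)·(70) + (0)·(12) + (0)·(4) + (0)·(179) + (0)·(25) = 70
Expand coordinatewise in base 3:
  c_1 = 10 = 1·3^0 + 0·3^1 + 1·3^2
  c_2 = 4 = 1·3^0 + 1·3^1
  c_3 = 29 = 2·3^0 + 0·3^1 + 0·3^2 + 1·3^3
  c_4 = 25 = 1·3^0 + 2·3^1 + 2·3^2
  c_5 = 66 = 0·3^0 + 1·3^1 + 1·3^2 + 2·3^3
  c_6 = 4 = 1·3^0 + 1·3^1
  c_7 = 79 = 1·3^0 + 2·3^1 + 2·3^2 + 2·3^3
  c_8 = 70 = 1·3^0 + 2·3^1 + 1·3^2 + 2·3^3
λ_0 = (1, 1, 2, 1, 0, 1, 1, 1)
λ_1 = (0, 1, 0, 2, 1, 1, 2, 2)
λ_2 = (1, 0, 0, 2, 1, 0, 2, 1)
λ_3 = (0, 0, 1, 0, 2, 0, 2, 2)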